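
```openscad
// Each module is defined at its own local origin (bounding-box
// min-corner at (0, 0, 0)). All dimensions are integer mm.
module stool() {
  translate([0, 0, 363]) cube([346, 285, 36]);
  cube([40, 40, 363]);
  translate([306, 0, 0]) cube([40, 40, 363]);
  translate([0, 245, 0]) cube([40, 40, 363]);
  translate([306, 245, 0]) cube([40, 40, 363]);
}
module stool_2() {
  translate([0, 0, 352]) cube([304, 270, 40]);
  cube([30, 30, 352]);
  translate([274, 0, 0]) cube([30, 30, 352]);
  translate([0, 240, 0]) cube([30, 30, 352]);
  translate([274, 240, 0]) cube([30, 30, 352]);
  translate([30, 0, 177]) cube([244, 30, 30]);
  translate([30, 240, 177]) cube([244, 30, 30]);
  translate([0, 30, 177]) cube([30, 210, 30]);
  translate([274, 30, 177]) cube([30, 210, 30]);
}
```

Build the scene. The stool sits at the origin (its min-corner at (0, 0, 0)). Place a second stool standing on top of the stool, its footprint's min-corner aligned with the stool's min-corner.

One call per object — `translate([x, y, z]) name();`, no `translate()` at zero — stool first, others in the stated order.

stool();
translate([0, 0, 399]) stool_2();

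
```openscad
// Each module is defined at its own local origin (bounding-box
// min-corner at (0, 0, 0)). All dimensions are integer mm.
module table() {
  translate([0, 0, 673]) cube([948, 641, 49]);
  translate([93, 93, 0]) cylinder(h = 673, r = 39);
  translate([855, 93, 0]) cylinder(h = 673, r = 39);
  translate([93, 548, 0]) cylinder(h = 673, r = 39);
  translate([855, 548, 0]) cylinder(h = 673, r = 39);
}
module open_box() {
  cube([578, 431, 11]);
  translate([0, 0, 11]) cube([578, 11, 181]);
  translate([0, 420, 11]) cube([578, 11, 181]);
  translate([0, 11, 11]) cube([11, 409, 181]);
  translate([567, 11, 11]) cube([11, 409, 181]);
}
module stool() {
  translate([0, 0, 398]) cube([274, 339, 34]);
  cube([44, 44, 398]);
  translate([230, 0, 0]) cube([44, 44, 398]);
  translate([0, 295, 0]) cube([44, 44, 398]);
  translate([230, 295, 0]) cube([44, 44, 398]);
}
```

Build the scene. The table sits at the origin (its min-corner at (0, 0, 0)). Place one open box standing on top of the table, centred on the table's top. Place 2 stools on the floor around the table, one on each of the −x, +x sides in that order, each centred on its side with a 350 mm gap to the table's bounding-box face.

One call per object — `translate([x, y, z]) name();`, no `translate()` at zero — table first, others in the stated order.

table();
translate([185, 105, 722]) open_box();
translate([-624, 151, 0]) stool();
translate([1298, 151, 0]) stool();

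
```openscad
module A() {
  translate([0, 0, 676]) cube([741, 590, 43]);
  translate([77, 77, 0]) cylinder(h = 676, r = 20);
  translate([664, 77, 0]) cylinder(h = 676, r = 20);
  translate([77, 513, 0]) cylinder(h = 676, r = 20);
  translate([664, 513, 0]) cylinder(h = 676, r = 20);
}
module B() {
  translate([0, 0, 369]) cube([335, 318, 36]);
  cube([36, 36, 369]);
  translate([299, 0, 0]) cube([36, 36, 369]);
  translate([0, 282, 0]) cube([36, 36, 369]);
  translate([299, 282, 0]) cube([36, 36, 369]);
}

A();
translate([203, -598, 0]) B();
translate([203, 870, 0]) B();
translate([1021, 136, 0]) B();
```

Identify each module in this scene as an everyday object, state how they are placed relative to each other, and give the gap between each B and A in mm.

Each stool's nearest face is 280 mm from the table's bounding box.

A is a table. B is a stool. Three stools sit around the table at the −y, +y, +x sides. The gap between each stool and the table is 280 mm.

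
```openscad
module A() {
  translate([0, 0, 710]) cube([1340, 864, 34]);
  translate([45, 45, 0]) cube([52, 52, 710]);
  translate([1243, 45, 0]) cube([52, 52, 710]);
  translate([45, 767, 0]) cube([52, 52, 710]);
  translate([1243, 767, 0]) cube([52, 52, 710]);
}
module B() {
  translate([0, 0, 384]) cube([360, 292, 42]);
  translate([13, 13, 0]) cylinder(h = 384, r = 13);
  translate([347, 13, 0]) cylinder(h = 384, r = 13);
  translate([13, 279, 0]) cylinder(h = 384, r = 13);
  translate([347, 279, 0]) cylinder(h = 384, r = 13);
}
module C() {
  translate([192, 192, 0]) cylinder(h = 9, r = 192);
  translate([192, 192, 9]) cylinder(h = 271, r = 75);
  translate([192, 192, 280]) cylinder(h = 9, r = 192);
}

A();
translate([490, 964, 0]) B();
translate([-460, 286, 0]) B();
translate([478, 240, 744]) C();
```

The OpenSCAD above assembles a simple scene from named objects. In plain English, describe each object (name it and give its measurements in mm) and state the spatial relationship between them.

A is a table: top 1340 mm (x) × 864 mm (y), 34 mm thick, upper face at z = 744 mm, on four 52×52 mm square legs, each inset 45 mm from the nearest pair of top edges, running from z = 0 to the bottom of the top.

B is a four-legged stool. The seat is a 360×292×42 mm slab whose top surface is at z = 426 mm; four round legs, each 26 mm in diameter, run from the floor (z = 0) to the underside of the seat, each leg's axis is inset half a diameter from the nearest pair of seat edges (so the leg's bounding box is flush with the corner).

C is a spool: two coaxial disc flanges of radius 192 mm and thickness 9 mm, joined by a core cylinder of radius 75 mm and height 271 mm. The lower flange rests on z = 0 and the three cylinders share a vertical axis.

Two stools sit around the table at the +y, −x sides. The spool is on top of the table, centred.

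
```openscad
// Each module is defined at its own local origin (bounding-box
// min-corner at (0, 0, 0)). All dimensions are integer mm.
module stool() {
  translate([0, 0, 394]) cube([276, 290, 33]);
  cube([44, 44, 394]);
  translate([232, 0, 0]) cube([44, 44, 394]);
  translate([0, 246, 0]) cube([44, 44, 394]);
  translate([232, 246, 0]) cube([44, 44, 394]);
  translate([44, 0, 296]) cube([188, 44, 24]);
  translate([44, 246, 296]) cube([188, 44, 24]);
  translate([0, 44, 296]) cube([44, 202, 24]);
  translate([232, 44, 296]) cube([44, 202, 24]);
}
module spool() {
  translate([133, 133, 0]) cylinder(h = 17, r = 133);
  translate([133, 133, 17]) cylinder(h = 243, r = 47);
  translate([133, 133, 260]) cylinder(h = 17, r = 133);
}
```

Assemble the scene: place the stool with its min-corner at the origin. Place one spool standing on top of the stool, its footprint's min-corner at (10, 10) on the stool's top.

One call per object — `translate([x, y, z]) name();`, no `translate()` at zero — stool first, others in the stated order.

stool();
translate([10, 10, 427]) spool();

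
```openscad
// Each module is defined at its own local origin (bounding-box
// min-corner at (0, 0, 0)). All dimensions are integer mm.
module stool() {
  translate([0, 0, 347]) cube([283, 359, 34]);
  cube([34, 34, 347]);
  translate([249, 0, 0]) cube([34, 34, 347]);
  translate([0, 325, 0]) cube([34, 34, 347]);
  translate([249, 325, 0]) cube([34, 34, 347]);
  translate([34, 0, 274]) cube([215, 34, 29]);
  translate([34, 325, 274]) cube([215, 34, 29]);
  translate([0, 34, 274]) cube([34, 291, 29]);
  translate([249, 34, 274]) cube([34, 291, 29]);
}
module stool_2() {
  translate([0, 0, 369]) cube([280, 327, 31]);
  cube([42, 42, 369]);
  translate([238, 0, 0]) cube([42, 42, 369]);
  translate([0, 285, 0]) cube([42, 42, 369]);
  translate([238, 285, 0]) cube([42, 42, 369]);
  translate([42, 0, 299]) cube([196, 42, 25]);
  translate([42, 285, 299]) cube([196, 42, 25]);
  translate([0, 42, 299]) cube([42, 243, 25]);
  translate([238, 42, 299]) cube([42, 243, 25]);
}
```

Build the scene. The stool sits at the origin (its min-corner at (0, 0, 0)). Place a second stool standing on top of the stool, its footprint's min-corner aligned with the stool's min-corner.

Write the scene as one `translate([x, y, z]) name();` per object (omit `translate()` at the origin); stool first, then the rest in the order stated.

stool();
translate([0, 0, 381]) stool_2();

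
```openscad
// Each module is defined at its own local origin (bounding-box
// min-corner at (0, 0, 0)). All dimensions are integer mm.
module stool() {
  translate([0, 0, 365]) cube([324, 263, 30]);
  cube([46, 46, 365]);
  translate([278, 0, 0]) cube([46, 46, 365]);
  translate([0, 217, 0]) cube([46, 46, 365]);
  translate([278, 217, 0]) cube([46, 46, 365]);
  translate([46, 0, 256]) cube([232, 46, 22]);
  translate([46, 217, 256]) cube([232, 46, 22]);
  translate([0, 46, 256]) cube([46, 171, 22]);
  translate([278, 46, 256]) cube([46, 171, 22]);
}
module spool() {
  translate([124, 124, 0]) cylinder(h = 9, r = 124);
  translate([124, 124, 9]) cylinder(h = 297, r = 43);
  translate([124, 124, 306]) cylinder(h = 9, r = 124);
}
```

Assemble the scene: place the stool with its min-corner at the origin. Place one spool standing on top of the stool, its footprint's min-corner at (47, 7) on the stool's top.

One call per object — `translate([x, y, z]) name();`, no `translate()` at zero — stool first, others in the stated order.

stool();
translate([47, 7, 395]) spool();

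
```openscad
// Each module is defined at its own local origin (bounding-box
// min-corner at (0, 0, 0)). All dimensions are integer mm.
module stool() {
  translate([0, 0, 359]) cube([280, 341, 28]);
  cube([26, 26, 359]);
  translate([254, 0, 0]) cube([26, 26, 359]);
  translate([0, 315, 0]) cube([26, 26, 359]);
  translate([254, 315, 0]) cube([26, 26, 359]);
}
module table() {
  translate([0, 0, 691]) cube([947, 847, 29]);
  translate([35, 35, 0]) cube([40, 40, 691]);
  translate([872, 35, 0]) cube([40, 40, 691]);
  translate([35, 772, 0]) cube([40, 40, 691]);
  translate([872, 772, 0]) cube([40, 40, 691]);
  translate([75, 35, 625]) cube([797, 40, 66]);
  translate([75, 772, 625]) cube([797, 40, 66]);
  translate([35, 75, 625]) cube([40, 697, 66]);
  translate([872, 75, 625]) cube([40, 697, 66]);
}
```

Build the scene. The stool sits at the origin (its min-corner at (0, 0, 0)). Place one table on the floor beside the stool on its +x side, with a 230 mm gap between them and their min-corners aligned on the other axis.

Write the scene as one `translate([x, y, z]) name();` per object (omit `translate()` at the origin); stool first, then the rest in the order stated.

stool();
translate([510, 0, 0]) table();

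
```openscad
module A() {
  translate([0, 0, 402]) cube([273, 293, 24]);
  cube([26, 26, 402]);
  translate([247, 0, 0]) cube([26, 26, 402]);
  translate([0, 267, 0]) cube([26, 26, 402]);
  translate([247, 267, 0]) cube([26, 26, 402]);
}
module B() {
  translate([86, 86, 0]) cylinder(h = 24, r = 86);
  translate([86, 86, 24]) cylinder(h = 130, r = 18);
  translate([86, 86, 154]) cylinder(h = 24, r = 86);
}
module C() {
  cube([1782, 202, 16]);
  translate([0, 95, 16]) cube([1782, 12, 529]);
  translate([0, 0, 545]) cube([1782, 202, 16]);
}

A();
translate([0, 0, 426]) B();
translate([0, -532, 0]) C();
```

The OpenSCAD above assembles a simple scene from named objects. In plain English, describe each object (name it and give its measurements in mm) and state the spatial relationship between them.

A is a four-legged stool. The seat is a 273×293×24 mm slab whose top surface is at z = 426 mm; four square legs, each 26×26 mm in cross-section, run from the floor (z = 0) to the underside of the seat, each flush with a corner of the seat.

B is a spool: two coaxial disc flanges of radius 86 mm and thickness 24 mm, joined by a core cylinder of radius 18 mm and height 130 mm. The lower flange rests on z = 0 and the three cylinders share a vertical axis.

C is an I-beam lying along x, 1782 mm long. Overall section height 561 mm. Two flanges 202 mm wide (y) and 16 mm thick, one on the floor and one at the top; a web 12 mm thick runs between them, centred on the flange width.

The spool is on top of the stool. The I-beam is on the floor beside the stool on its −y side.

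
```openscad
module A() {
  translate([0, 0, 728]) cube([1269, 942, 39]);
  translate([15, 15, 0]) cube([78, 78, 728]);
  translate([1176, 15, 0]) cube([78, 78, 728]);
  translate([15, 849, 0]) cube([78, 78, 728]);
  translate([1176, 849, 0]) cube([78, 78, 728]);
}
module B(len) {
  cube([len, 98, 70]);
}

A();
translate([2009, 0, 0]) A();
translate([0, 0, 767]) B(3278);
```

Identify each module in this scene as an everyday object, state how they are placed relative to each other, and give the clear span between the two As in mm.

Second table starts at x = 2009; first ends at x = 1269; clear span = 2009 − 1269 = 740 mm.

A is a table. B is a beam. A beam spans the tops of two tables. The clear span between the two tables is 740 mm.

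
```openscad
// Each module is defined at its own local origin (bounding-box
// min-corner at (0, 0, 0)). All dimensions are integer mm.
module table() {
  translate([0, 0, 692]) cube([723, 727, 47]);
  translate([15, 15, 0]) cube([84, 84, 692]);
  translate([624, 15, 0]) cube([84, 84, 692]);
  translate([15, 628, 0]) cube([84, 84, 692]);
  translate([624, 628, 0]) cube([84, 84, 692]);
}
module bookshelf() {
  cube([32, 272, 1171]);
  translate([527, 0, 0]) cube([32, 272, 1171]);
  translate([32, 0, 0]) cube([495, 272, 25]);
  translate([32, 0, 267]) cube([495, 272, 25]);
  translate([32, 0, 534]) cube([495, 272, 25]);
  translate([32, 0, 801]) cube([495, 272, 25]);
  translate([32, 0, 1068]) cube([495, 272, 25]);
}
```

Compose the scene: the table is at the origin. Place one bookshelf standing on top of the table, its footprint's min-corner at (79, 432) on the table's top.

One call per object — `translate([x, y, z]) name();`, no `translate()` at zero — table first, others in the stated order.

table();
translate([79, 432, 739]) bookshelf();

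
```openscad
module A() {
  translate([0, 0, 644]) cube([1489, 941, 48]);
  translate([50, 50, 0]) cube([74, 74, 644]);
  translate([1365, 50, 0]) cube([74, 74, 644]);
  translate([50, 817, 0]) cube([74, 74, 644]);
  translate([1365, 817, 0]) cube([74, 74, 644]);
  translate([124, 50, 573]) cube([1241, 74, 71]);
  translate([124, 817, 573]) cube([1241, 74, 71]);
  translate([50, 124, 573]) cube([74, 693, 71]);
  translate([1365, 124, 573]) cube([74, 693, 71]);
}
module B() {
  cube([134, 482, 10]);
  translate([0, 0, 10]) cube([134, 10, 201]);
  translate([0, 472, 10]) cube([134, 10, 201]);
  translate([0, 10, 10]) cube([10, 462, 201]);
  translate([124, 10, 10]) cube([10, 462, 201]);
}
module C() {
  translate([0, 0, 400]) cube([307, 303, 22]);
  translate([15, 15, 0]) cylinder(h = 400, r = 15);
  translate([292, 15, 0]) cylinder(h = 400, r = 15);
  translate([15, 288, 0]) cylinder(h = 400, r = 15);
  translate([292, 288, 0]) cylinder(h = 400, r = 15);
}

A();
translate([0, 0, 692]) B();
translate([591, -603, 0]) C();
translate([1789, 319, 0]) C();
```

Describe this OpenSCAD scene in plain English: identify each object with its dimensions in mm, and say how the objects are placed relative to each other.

A is a rectangular dining table. The top is 1489×941×48 mm with its upper surface at z = 692 mm. It stands on four 74×74 mm square legs, each inset 50 mm from the nearest pair of top edges, running from the floor to the underside of the top. Four apron rails, 74 mm thick and 71 mm tall, run between adjacent legs with their top edges flush with the underside of the top and their outer faces flush with the legs' outer faces.

B is an open storage box with external size 134×482×211 mm and wall thickness 10 mm (the base is also 10 mm thick). The base covers the whole footprint; the four walls stand on the base, with the y-facing walls full-width and the x-facing walls fitting between their inner faces.

C is a four-legged stool. The seat is a 307×303×22 mm slab whose top surface is at z = 422 mm; four round legs, each 30 mm in diameter, run from the floor (z = 0) to the underside of the seat, each leg's axis is inset half a diameter from the nearest pair of seat edges (so the leg's bounding box is flush with the corner).

The open box is on top of the table. Two stools sit around the table at the −y, +x sides.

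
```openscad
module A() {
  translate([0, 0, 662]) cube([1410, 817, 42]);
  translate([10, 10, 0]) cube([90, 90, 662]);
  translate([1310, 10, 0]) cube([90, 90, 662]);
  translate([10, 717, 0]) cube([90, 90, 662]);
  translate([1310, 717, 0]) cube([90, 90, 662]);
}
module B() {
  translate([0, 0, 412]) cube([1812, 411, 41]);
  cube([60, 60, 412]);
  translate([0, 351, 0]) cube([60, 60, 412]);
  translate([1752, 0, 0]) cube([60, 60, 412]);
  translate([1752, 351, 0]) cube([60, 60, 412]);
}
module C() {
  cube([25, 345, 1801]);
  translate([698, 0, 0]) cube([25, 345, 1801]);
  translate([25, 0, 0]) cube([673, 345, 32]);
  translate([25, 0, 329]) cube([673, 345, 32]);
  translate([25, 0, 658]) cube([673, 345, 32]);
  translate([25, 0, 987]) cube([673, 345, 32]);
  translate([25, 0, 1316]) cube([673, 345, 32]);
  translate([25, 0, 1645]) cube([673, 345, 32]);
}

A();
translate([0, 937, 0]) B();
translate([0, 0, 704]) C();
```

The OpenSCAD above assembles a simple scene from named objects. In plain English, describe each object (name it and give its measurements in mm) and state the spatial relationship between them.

A is a table with a 1410×817 mm rectangular top, 42 mm thick, top surface at z = 704 mm, supported by four 90×90 mm square legs, each inset 10 mm from the nearest pair of top edges, running from the floor.

B is a long wooden bench with a 1812 mm (x) × 411 mm (y) seat, 41 mm thick, its top surface 453 mm above the floor. Four 60 mm square legs at the seat corners, flush with the edges, run from z = 0 to the seat underside.

C is a bookshelf 723 mm wide overall, 345 mm deep and 1801 mm tall. The two sides are 25 mm thick vertical panels. 6 horizontal shelves of 32 mm thickness span between the inner faces of the sides; the lowest shelf sits on the floor and shelves are stacked with a clear vertical gap of 297 mm between each pair.

The bench is on the floor beside the table on its +y side. The bookshelf is on top of the table.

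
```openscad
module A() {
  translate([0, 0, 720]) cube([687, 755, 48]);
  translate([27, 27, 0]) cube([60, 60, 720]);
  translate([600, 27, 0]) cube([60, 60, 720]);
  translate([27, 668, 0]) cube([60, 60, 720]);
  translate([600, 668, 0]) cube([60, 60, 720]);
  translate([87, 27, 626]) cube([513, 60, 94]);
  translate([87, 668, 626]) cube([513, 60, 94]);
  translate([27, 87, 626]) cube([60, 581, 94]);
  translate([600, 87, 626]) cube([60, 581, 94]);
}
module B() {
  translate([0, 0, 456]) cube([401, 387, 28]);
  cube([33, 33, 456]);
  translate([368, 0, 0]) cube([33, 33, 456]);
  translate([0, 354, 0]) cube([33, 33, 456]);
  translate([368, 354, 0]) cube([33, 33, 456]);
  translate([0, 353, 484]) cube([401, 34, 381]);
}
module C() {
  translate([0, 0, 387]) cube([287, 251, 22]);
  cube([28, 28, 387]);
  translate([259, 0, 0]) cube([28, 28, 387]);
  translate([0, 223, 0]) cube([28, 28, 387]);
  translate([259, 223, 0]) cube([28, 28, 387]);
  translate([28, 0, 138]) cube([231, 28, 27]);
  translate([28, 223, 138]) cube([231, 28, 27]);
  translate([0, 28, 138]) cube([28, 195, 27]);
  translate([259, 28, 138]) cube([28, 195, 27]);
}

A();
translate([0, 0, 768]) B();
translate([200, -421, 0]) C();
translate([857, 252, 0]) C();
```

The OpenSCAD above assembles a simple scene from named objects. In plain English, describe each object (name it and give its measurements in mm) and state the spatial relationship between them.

A is a rectangular dining table. The top is 687×755×48 mm with its upper surface at z = 768 mm. It stands on four 60×60 mm square legs, each inset 27 mm from the nearest pair of top edges, running from the floor to the underside of the top. Four apron rails, 60 mm thick and 94 mm tall, run between adjacent legs with their top edges flush with the underside of the top and their outer faces flush with the legs' outer faces.

B is a chair: 401×387 mm seat, 28 mm thick, top at z = 484 mm, on four 33 mm square corner legs flush with the seat edges. A 34 mm thick backrest slab spans the full seat width, extending 381 mm above the seat top, its back face flush with the seat's +y edge.

C is a four-legged stool. The seat is a 287×251×22 mm slab whose top surface is at z = 409 mm; four square legs, each 28×28 mm in cross-section, run from the floor (z = 0) to the underside of the seat, each flush with a corner of the seat. Four stretchers, 28 mm wide and 27 mm tall, connect adjacent legs with their undersides at z = 138 mm, each running between the inner faces of the legs it joins and aligned with the legs' outer faces on the other axis.

The chair is on top of the table. Two stools sit around the table at the −y, +x sides.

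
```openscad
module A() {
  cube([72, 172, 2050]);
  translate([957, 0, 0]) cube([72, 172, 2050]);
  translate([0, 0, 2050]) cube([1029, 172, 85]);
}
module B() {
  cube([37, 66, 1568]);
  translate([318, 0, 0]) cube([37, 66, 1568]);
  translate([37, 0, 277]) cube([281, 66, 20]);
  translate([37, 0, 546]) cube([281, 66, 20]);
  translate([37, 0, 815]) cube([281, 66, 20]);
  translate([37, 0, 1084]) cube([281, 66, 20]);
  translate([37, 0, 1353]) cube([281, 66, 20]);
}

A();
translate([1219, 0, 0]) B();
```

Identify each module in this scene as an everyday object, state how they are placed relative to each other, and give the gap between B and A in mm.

A is a door frame. B is a ladder. The ladder is on the floor beside the door frame on its +x side. The gap between the ladder and the door frame is 190 mm.

The ladder's nearest face is 190 mm from the door frame's +x face.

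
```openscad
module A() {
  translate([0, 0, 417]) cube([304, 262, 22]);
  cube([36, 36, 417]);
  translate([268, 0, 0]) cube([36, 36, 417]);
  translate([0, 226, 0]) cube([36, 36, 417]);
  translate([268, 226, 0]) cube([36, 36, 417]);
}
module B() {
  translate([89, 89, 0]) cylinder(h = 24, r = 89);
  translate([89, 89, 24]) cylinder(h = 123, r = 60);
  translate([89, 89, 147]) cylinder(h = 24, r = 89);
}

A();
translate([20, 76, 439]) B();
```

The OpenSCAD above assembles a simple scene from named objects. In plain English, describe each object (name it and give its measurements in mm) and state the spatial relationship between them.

A is a four-legged stool. The seat is a 304×262×22 mm slab whose top surface is at z = 439 mm; four square legs, each 36×36 mm in cross-section, run from the floor (z = 0) to the underside of the seat, each flush with a corner of the seat.

B is a spool: two coaxial disc flanges of radius 89 mm and thickness 24 mm, joined by a core cylinder of radius 60 mm and height 123 mm. The lower flange rests on z = 0 and the three cylinders share a vertical axis.

The spool is on top of the stool.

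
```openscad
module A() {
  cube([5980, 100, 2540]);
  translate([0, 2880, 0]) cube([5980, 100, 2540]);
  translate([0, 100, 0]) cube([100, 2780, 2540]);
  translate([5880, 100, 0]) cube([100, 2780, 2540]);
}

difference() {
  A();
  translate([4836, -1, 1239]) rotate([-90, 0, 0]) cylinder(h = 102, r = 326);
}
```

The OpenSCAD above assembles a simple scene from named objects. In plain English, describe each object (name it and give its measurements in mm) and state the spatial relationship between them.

A is the wall frame of a small rectangular building: four walls, each 2540 mm tall and 100 mm thick, enclosing a footprint 5980 mm (x) by 2980 mm (y) outside-to-outside, with no floor or roof. The front and back walls (the −y and +y sides) span the full width; the two side walls fit between them.

The house frame has a circular hole of radius 326 mm through its front wall, centred at (x = 4836, z = 1239).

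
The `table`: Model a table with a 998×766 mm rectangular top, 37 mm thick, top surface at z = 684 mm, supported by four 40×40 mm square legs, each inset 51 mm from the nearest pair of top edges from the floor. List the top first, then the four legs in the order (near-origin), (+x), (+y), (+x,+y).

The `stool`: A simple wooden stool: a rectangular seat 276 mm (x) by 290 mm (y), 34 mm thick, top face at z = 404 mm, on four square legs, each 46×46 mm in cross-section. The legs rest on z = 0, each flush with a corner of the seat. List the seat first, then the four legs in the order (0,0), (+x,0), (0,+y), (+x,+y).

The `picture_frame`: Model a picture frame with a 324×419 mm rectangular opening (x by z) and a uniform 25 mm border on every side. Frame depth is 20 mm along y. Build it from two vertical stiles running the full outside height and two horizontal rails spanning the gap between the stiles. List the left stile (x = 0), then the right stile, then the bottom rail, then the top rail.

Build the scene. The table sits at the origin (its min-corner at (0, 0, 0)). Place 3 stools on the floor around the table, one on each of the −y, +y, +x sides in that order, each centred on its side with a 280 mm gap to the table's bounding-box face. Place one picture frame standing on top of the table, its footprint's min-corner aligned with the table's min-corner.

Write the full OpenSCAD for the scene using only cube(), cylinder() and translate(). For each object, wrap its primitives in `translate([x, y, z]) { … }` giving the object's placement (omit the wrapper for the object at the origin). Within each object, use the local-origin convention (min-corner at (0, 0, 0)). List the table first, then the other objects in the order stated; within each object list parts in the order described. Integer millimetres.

translate([0, 0, 647]) cube([998, 766, 37]);
translate([51, 51, 0]) cube([40, 40, 647]);
translate([907, 51, 0]) cube([40, 40, 647]);
translate([51, 675, 0]) cube([40, 40, 647]);
translate([907, 675, 0]) cube([40, 40, 647]);
translate([361, -570, 0]) {
  translate([0, 0, 370]) cube([276, 290, 34]);
  cube([46, 46, 370]);
  translate([230, 0, 0]) cube([46, 46, 370]);
  translate([0, 244, 0]) cube([46, 46, 370]);
  translate([230, 244, 0]) cube([46, 46, 370]);
}
translate([361, 1046, 0]) {
  translate([0, 0, 370]) cube([276, 290, 34]);
  cube([46, 46, 370]);
  translate([230, 0, 0]) cube([46, 46, 370]);
  translate([0, 244, 0]) cube([46, 46, 370]);
  translate([230, 244, 0]) cube([46, 46, 370]);
}
translate([1278, 238, 0]) {
  translate([0, 0, 370]) cube([276, 290, 34]);
  cube([46, 46, 370]);
  translate([230, 0, 0]) cube([46, 46, 370]);
  translate([0, 244, 0]) cube([46, 46, 370]);
  translate([230, 244, 0]) cube([46, 46, 370]);
}
translate([0, 0, 684]) {
  cube([25, 20, 469]);
  translate([349, 0, 0]) cube([25, 20, 469]);
  translate([25, 0, 0]) cube([324, 20, 25]);
  translate([25, 0, 444]) cube([324, 20, 25]);
}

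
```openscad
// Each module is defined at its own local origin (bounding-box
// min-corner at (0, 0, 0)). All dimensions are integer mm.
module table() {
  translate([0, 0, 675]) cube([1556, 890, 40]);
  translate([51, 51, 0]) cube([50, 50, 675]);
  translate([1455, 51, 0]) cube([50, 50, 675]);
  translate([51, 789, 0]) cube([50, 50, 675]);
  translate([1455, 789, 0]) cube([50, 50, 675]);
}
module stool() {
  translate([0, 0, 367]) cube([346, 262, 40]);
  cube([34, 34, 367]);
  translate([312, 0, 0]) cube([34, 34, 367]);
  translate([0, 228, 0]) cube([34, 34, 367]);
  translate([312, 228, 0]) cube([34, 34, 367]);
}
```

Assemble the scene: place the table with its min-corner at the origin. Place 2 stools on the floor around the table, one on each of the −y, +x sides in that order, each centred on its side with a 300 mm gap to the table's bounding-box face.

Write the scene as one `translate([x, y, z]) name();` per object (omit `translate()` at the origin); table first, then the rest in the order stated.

table();
translate([605, -562, 0]) stool();
translate([1856, 314, 0]) stool();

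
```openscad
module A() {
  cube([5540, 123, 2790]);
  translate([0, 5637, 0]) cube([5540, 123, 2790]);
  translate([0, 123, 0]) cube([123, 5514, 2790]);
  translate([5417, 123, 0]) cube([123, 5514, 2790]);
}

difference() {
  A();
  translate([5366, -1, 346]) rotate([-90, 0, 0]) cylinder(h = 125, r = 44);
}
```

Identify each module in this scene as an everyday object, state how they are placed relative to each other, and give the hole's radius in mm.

The subtracted cylinder has r = 44 mm.

A is a house frame. The house frame has a circular hole through its front wall. The hole's radius is 44 mm.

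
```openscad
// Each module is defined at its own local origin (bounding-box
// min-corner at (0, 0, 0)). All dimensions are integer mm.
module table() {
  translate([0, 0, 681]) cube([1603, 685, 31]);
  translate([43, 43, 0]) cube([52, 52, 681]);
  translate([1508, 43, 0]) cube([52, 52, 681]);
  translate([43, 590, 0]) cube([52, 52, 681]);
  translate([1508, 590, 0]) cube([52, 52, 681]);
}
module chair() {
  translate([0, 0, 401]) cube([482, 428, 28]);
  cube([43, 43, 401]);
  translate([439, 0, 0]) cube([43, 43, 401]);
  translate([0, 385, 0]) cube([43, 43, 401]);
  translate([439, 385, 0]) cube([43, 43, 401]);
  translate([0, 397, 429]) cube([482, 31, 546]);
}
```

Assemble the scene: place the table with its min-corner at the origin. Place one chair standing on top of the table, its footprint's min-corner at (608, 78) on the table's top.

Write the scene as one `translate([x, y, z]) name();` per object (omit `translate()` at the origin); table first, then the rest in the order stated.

table();
translate([608, 78, 712]) chair();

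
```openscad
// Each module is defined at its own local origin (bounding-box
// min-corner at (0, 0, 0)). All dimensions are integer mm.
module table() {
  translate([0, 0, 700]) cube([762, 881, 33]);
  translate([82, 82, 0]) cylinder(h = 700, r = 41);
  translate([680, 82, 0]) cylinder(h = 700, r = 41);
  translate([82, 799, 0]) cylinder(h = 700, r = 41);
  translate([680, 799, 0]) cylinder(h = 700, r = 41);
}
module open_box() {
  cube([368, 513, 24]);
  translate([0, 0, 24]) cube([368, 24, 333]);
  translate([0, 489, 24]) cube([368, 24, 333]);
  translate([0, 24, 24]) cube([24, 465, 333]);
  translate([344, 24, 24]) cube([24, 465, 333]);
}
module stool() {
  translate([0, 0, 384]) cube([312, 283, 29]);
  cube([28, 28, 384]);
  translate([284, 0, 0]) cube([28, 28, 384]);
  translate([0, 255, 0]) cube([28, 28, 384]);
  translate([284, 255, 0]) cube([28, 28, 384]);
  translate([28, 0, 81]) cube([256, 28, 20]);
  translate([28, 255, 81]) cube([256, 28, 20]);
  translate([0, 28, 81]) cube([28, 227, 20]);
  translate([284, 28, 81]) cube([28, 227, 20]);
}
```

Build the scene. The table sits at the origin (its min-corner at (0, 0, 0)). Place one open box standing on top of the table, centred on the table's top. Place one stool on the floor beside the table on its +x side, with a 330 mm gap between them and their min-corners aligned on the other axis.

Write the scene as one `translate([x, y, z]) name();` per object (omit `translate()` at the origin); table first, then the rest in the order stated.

table();
translate([197, 184, 733]) open_box();
translate([1092, 0, 0]) stool();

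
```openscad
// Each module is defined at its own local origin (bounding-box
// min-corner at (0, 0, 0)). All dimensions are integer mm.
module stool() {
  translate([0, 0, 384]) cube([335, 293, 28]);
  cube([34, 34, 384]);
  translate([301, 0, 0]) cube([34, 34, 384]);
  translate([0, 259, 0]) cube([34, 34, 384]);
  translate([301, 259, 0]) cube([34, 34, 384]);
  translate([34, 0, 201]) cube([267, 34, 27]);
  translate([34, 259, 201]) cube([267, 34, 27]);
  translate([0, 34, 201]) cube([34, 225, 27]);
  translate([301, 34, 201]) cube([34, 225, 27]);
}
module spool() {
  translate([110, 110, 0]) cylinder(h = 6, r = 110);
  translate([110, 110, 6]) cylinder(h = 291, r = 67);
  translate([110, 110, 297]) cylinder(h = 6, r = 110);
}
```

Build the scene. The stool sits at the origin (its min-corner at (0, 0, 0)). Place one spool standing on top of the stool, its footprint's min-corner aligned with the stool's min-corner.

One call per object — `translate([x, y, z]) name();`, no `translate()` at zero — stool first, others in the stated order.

stool();
translate([0, 0, 412]) spool();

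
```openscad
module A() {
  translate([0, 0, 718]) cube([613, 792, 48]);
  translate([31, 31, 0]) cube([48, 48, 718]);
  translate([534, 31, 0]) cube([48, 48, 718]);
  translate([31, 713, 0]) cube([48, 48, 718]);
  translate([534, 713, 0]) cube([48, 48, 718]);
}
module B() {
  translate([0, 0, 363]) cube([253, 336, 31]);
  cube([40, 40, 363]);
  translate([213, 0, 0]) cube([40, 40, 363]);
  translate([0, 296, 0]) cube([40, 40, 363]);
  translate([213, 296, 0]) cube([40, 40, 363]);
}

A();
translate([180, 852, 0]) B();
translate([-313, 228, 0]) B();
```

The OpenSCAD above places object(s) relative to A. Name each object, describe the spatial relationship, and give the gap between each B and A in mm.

A is a table. B is a stool. Two stools sit around the table at the +y, −x sides. The gap between each stool and the table is 60 mm.

Each stool's nearest face is 60 mm from the table's bounding box.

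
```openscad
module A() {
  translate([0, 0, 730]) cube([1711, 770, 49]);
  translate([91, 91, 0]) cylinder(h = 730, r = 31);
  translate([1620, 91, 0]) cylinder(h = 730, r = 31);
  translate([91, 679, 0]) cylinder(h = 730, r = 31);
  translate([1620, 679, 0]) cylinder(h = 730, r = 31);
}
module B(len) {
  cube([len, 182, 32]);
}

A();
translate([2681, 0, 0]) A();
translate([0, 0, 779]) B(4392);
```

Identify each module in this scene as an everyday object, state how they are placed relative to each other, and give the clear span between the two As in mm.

A is a table. B is a beam. A beam spans the tops of two tables. The clear span between the two tables is 970 mm.

Second table starts at x = 2681; first ends at x = 1711; clear span = 2681 − 1711 = 970 mm.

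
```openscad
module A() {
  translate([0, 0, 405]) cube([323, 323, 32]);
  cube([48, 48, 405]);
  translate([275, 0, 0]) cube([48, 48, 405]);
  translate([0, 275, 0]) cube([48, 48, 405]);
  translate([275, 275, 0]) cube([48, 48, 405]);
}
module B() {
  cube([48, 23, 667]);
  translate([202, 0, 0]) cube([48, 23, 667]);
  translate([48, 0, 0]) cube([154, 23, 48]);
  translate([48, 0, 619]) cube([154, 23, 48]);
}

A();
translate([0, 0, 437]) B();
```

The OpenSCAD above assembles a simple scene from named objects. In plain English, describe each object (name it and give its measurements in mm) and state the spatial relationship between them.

A is a simple wooden stool: a rectangular seat 323 mm (x) by 323 mm (y), 32 mm thick, top face at z = 437 mm, on four square legs, each 48×48 mm in cross-section. The legs rest on z = 0, each flush with a corner of the seat.

B is a picture frame with a 154×571 mm rectangular opening (x by z) and a uniform 48 mm border on every side. Frame depth is 23 mm along y. It is built from two vertical stiles running the full outside height and two horizontal rails spanning the gap between the stiles.

The picture frame is on top of the stool.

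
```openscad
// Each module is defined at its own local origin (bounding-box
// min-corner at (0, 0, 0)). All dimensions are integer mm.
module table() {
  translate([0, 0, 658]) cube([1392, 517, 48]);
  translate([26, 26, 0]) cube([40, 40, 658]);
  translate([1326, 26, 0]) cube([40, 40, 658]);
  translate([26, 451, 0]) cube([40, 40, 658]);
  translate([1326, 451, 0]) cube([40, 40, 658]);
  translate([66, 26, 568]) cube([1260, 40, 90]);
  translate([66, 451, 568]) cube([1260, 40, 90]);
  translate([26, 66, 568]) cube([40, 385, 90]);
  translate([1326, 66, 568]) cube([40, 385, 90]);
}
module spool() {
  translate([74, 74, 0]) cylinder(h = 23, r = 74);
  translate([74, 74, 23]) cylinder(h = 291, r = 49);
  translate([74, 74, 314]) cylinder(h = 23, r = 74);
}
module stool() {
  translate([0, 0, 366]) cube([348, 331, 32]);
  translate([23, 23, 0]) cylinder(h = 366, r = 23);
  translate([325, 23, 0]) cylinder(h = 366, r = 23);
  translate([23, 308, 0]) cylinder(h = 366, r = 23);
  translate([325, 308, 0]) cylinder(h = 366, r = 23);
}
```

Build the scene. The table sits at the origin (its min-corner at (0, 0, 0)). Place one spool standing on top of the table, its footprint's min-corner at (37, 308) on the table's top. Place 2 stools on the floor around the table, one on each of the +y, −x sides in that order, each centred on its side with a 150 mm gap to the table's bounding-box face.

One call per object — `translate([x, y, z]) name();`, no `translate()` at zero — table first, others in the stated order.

table();
translate([37, 308, 706]) spool();
translate([522, 667, 0]) stool();
translate([-498, 93, 0]) stool();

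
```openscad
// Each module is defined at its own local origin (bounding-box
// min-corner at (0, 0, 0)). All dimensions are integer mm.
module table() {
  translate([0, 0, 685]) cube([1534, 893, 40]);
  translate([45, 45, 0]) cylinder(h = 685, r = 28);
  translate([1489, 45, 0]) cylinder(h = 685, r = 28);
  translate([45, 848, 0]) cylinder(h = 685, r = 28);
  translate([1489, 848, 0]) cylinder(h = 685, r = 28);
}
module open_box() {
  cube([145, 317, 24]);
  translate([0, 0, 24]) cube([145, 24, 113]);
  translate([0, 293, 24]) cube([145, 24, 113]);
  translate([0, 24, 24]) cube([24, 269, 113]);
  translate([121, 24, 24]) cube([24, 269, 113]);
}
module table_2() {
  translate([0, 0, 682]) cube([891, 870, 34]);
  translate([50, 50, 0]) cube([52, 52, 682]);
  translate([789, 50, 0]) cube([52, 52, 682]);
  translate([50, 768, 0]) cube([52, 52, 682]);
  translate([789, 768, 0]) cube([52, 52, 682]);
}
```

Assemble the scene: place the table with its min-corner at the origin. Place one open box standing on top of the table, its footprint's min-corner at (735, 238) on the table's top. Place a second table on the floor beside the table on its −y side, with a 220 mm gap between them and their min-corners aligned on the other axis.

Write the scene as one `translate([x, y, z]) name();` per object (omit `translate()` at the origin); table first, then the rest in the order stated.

table();
translate([735, 238, 725]) open_box();
translate([0, -1090, 0]) table_2();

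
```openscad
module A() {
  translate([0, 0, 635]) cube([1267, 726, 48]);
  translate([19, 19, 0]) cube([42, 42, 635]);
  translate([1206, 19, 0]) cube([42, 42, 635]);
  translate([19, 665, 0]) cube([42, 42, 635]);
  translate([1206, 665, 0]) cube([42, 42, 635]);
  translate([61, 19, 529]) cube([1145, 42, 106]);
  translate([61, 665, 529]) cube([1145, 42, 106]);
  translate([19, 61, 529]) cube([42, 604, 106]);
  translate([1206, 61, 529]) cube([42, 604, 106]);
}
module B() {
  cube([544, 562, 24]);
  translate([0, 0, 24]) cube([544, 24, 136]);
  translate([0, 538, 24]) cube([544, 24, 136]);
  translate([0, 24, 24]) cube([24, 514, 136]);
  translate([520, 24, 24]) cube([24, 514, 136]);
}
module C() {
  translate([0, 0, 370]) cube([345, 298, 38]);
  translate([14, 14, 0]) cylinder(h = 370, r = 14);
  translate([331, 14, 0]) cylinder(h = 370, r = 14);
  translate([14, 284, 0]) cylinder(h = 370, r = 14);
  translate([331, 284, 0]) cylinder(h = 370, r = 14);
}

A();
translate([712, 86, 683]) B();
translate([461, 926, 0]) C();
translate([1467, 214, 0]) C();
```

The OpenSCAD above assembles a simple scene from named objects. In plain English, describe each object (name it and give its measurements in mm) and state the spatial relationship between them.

A is a table: top 1267 mm (x) × 726 mm (y), 48 mm thick, upper face at z = 683 mm, on four 42×42 mm square legs, each inset 19 mm from the nearest pair of top edges, running from z = 0 to the bottom of the top. Four apron rails, 42 mm thick and 106 mm tall, run between adjacent legs with their top edges flush with the underside of the top and their outer faces flush with the legs' outer faces.

B is an open storage box with external size 544×562×160 mm and wall thickness 24 mm (the base is also 24 mm thick). The base covers the whole footprint; the four walls stand on the base, with the y-facing walls full-width and the x-facing walls fitting between their inner faces.

C is a simple wooden stool: a rectangular seat 345 mm (x) by 298 mm (y), 38 mm thick, top face at z = 408 mm, on four round legs, each 28 mm in diameter. The legs rest on z = 0, each leg's axis is inset half a diameter from the nearest pair of seat edges (so the leg's bounding box is flush with the corner).

The open box is on top of the table. Two stools sit around the table at the +y, +x sides.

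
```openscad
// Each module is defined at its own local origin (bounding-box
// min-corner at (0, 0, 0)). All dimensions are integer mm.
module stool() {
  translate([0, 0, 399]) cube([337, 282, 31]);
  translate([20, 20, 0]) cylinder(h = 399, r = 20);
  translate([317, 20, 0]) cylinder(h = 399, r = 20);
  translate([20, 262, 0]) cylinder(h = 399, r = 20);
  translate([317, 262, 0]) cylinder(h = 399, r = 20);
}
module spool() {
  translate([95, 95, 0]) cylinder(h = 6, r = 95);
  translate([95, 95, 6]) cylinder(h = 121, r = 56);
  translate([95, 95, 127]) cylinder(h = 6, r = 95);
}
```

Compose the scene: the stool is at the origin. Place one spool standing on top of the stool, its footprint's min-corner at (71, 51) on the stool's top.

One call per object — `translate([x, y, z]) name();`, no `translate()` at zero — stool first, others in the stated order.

stool();
translate([71, 51, 430]) spool();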